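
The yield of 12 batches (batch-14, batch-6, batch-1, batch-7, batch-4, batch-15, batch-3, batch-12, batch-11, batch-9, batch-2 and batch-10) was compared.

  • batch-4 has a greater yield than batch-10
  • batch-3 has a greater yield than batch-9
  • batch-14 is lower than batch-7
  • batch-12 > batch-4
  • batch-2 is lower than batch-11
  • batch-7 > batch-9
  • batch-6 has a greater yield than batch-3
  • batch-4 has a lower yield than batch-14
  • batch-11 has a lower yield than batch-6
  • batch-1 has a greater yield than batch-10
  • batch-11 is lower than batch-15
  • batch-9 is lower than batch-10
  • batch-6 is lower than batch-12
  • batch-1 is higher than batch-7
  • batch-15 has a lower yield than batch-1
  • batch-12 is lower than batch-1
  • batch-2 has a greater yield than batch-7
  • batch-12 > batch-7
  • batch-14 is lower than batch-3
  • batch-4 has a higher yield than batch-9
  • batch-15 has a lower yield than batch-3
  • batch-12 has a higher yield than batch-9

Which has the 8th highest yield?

batch-7

The consecutive relations fix a unique order: batch-9 < batch-10 < batch-4 < batch-14 < batch-7 < batch-2 < batch-11 < batch-15 < batch-3 < batch-6 < batch-12 < batch-1.
The 8th largest is batch-7.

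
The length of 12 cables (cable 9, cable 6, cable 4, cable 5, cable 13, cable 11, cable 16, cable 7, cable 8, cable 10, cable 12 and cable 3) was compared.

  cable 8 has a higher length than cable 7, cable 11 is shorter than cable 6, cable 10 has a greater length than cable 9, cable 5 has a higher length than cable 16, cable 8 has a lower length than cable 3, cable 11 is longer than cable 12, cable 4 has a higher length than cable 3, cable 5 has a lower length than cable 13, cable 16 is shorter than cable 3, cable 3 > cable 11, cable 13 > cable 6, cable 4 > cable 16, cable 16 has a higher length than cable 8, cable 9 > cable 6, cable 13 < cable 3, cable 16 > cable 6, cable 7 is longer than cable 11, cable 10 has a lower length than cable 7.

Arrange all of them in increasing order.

cable 12 < cable 11 < cable 6 < cable 9 < cable 10 < cable 7 < cable 8 < cable 16 < cable 5 < cable 13 < cable 3 < cable 4

The consecutive links are each given: cable 12 < cable 11; cable 11 < cable 6; cable 6 < cable 9; cable 9 < cable 10; cable 10 < cable 7; cable 7 < cable 8; cable 8 < cable 16; cable 16 < cable 5; cable 5 < cable 13; cable 13 < cable 3; cable 3 < cable 4.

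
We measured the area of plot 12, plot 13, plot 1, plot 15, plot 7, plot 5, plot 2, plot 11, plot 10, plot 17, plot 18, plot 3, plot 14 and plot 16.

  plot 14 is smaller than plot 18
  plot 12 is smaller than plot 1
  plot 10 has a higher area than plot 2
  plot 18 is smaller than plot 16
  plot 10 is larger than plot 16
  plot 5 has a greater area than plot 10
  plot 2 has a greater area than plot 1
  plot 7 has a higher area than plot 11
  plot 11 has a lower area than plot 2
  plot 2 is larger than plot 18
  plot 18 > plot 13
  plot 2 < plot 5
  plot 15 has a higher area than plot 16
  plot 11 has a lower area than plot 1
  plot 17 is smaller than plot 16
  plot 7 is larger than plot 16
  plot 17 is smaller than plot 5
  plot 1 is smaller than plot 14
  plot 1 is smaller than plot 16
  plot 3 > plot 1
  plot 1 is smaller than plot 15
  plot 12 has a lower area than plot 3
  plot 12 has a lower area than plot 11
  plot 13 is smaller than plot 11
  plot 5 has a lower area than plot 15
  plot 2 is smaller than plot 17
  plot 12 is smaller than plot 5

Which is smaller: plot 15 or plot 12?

plot 12

Chaining the given relations: plot 12 < plot 11 < plot 1 < plot 14 < plot 18 < plot 2 < plot 17 < plot 16 < plot 10 < plot 5 < plot 15.
So plot 12 < plot 15; plot 12 is the smaller of the two.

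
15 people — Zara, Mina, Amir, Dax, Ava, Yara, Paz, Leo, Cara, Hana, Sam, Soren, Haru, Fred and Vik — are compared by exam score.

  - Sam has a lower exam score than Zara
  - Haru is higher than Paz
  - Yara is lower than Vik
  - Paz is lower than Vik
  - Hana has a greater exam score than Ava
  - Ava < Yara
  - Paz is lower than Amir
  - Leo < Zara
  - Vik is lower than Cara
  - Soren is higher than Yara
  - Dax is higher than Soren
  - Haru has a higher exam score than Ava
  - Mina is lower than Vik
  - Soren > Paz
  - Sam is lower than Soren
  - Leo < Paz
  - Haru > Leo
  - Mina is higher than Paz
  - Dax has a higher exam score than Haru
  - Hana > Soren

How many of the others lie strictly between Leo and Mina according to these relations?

1

The relations place Leo below Mina. An element lies strictly between them when it is forced above Leo and also forced below Mina.
Above Leo: {Paz, Haru, Vik, Zara, Cara, Amir, Soren, Hana, Dax}. Below Mina: {Paz}.
Intersection: {Paz} — 1.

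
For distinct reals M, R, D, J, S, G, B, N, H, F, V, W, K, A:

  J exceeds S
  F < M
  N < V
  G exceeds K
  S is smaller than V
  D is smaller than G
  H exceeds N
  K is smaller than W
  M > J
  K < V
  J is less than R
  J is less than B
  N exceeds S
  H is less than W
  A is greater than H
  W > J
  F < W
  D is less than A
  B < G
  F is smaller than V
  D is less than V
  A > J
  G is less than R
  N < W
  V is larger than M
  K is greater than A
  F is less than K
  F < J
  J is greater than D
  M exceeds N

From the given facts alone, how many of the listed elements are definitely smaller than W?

From W the given relations immediately reach N, F, J, H, K.
From those, S, D, A — 8 in total.
Nothing else is reachable below W; 8 in all.

8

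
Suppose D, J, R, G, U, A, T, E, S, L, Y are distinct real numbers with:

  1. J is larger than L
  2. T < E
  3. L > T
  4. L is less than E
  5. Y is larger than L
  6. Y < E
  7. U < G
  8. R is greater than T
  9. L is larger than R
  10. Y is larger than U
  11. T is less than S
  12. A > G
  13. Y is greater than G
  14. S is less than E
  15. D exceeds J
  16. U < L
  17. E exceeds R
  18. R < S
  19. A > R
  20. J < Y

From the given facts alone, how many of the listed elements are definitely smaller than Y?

From Y the given relations immediately reach U, G, L, J.
From those, T, R — 6 in total.
Nothing else is reachable below Y; 6 in all.

6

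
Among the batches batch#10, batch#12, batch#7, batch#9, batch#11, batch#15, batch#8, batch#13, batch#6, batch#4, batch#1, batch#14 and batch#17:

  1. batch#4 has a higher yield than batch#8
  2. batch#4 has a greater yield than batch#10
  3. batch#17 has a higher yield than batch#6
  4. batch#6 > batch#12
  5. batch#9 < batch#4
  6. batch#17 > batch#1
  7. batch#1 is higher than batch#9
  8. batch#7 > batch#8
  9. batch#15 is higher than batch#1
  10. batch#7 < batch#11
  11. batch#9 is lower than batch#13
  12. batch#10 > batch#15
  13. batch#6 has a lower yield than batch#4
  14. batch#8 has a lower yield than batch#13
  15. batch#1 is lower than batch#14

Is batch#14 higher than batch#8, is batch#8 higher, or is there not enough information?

Following every chain through batch#8: above batch#8 we get batch#13, batch#7, batch#11, batch#4.
batch#14 is not reached, and no chain runs the other way from batch#14 to batch#8.
So the given relations leave the order of batch#8 and batch#14 undetermined.

undetermined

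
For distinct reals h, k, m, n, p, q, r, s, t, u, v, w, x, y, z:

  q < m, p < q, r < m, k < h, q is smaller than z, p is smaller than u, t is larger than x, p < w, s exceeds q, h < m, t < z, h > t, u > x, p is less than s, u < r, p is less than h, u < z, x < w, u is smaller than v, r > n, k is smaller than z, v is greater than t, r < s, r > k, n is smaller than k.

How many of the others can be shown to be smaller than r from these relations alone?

From r the given relations immediately reach u, n, k.
From those, x, p — 5 in total.
No other element is forced below r by the given relations, so the count is 5.

5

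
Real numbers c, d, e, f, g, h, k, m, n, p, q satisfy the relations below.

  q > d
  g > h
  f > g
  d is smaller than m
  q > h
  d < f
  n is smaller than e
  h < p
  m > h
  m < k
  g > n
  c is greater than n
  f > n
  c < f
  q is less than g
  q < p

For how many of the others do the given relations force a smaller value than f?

6

Directly below f: d, n, c, g.
One step further: h, q (6 so far).
Nothing else is reachable below f; 6 in all.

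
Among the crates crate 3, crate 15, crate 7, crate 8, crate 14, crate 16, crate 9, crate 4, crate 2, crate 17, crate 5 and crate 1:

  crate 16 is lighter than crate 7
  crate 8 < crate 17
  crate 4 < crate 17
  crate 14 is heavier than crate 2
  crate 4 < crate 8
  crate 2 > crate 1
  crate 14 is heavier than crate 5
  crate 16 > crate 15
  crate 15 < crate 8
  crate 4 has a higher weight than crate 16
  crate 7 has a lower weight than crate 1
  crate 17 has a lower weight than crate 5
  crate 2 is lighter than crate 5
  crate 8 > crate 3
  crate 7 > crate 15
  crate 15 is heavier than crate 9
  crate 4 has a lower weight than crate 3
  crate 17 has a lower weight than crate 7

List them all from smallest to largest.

crate 9 < crate 15 < crate 16 < crate 4 < crate 3 < crate 8 < crate 17 < crate 7 < crate 1 < crate 2 < crate 5 < crate 14

The consecutive links are each given: crate 9 < crate 15; crate 15 < crate 16; crate 16 < crate 4; crate 4 < crate 3; crate 3 < crate 8; crate 8 < crate 17; crate 17 < crate 7; crate 7 < crate 1; crate 1 < crate 2; crate 2 < crate 5; crate 5 < crate 14.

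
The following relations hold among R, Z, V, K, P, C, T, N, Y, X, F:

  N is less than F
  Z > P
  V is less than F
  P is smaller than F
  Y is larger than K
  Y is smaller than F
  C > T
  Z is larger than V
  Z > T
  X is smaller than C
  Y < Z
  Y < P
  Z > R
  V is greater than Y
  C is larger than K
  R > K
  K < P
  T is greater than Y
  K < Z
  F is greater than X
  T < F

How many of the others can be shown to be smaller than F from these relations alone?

7

From F the given relations immediately reach Y, X, P, V, T, N.
From those, K — 7 in total.
Nothing else is reachable below F; 7 in all.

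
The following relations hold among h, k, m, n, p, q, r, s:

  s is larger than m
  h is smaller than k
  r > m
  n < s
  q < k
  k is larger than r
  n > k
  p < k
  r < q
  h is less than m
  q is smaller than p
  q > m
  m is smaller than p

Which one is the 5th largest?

q

The consecutive relations fix a unique order: h < m < r < q < p < k < n < s.
Counting 5 from the largest end gives q.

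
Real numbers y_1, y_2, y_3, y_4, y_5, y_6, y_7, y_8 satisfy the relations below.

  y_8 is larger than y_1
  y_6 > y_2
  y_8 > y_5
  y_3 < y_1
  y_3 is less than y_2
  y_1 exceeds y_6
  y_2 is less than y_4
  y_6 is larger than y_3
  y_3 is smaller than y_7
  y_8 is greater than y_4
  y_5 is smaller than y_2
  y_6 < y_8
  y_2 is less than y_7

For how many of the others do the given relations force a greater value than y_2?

5

From y_2 the given relations immediately reach y_6, y_4, y_7.
From those, y_1, y_8 — 5 in total.
Nothing else is reachable above y_2; 5 in all.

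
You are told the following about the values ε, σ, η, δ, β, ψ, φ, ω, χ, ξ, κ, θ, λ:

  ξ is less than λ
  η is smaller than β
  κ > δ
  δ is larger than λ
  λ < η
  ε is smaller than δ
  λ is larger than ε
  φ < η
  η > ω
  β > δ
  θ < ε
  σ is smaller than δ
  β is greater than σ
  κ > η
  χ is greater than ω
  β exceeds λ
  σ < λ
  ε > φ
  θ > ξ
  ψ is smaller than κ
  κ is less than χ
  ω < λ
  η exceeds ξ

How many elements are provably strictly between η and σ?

1

The relations place σ below η. An element lies strictly between them when it is forced above σ and also forced below η.
Above σ: {λ, δ, β, κ, χ}. Below η: {ω, ξ, θ, φ, ε, λ}.
Intersection: {λ} — 1.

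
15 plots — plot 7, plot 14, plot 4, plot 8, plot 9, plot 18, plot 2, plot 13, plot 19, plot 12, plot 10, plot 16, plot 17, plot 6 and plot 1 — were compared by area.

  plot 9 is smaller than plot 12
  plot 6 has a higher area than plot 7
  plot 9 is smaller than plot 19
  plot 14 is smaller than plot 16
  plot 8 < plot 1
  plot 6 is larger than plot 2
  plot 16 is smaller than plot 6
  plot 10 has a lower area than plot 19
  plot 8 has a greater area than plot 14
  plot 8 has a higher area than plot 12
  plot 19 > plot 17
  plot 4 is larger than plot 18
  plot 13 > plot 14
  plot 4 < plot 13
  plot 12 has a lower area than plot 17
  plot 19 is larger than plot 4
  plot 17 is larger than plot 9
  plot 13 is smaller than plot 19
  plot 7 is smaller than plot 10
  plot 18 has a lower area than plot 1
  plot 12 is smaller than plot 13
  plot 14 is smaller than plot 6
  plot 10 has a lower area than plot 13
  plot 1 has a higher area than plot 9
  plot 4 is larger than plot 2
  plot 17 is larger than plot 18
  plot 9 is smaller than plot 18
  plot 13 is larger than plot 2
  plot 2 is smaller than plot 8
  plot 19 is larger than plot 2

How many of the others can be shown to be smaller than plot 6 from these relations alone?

From plot 6 the given relations immediately reach plot 2, plot 14, plot 7, plot 16.
No other element is forced below plot 6 by the given relations, so the count is 4.

4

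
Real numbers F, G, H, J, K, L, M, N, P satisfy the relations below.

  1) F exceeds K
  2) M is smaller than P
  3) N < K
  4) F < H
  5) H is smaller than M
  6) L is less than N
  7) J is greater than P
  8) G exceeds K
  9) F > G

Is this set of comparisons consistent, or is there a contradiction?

consistent

Every relation is compatible with L < N < K < G < F < H < M < P < J; the set is consistent.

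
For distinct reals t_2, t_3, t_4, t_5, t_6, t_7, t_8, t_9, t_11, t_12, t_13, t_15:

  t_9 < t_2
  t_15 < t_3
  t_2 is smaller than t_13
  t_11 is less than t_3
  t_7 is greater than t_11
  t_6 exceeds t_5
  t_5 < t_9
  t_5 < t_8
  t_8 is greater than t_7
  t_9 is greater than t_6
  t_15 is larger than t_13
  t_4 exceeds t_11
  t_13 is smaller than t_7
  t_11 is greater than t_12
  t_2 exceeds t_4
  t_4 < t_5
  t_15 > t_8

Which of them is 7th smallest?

Chaining the given pairs: t_12 < t_11 < t_4 < t_5 < t_6 < t_9 < t_2 < t_13 < t_7 < t_8 < t_15 < t_3.
The 7th smallest is t_2.

t_2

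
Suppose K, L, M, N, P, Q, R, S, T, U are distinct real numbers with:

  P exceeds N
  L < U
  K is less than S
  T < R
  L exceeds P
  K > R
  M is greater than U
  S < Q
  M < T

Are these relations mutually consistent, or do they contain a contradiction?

The single ordering N < P < L < U < M < T < R < K < S < Q satisfies every listed relation, so no contradiction arises.

consistent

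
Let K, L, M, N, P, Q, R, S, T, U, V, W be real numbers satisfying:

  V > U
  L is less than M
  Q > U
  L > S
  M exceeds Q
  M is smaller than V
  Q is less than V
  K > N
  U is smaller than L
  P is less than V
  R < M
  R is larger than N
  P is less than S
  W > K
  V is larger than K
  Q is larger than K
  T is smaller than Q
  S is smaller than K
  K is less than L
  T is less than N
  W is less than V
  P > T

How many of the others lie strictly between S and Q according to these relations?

Chaining upward from S reaches: K, L, M, W, V.
Chaining downward from Q reaches: T, P, N, K, U.
Strictly between S and Q are those in both lists: K — 1 element.

1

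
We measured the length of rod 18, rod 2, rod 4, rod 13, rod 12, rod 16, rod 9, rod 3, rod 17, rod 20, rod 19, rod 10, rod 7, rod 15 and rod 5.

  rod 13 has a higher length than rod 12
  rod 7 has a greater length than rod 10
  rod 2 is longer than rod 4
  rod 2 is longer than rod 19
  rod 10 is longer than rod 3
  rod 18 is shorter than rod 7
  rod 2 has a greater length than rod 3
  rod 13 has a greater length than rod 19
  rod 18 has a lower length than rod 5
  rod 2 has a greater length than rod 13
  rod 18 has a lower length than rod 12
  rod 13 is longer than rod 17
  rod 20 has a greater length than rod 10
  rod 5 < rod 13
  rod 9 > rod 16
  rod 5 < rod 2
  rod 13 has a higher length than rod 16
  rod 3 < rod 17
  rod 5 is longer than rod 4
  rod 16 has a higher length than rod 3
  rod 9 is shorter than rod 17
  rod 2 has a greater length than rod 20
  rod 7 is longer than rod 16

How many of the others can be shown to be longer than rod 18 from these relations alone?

5

The elements the relations force above rod 18 are rod 12, rod 5, rod 13, rod 7, rod 2 — no chain reaches any other.
That is 5.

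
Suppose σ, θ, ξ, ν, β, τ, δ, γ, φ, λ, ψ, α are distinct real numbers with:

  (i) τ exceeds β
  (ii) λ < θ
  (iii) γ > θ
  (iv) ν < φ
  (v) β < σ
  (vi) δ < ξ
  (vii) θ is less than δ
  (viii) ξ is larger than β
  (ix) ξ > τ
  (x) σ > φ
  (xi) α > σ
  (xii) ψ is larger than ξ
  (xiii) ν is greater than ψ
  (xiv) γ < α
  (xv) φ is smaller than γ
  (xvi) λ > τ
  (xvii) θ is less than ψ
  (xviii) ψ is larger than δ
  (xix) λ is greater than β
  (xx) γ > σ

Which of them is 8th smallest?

ν

Chaining the given pairs: β < τ < λ < θ < δ < ξ < ψ < ν < φ < σ < γ < α.
Counting 8 from the smallest end gives ν.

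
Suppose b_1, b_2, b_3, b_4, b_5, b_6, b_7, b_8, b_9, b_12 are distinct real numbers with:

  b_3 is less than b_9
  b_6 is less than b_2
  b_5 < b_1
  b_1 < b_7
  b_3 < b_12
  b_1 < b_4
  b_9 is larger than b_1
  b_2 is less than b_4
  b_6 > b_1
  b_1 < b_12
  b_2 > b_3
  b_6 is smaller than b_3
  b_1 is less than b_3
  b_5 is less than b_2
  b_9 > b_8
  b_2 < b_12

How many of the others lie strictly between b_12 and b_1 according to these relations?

The relations place b_1 below b_12. An element lies strictly between them when it is forced above b_1 and also forced below b_12.
Above b_1: {b_6, b_3, b_7, b_9, b_2, b_4}. Below b_12: {b_5, b_6, b_3, b_2}.
Intersection: {b_6, b_3, b_2} — 3.

3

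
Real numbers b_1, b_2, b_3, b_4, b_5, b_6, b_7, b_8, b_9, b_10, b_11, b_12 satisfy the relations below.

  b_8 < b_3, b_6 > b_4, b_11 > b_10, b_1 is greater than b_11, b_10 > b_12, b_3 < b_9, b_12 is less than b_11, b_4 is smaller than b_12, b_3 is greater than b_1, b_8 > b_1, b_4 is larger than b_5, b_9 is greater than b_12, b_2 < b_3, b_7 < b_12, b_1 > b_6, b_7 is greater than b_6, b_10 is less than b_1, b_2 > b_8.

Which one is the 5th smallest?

Piecing the relations together gives one ordering: b_5 < b_4 < b_6 < b_7 < b_12 < b_10 < b_11 < b_1 < b_8 < b_2 < b_3 < b_9.
The 5th smallest is b_12.

b_12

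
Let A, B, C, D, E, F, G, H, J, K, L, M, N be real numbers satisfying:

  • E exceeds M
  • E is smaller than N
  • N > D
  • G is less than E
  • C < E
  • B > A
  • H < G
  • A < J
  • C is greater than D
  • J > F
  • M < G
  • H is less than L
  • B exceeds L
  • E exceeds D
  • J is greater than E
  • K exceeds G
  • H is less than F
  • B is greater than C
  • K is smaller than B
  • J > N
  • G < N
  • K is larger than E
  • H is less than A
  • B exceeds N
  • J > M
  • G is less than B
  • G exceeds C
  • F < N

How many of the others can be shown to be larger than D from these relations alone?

Directly above D: C, E, N.
One step further: G, K, J, B (7 so far).
Nothing else is reachable above D; 7 in all.

7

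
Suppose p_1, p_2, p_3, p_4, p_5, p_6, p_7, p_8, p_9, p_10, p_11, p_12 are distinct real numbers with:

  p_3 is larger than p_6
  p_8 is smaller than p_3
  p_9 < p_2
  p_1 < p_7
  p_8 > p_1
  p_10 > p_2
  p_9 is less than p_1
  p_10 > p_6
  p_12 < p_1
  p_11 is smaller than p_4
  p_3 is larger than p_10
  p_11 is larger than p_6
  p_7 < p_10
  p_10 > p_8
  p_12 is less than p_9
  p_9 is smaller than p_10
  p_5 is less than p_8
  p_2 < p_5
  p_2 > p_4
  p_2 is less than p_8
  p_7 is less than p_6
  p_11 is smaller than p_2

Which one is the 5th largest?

Chaining the given pairs: p_12 < p_9 < p_1 < p_7 < p_6 < p_11 < p_4 < p_2 < p_5 < p_8 < p_10 < p_3.
The 5th largest is p_2.

p_2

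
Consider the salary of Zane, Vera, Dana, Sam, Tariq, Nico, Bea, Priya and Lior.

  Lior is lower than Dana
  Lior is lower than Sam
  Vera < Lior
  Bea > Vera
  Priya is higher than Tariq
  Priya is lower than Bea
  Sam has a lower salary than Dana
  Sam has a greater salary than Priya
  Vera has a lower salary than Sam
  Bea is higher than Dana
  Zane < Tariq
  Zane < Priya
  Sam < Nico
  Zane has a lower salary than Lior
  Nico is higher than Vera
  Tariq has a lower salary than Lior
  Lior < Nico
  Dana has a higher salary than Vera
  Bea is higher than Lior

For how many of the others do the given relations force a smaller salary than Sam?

5

From Sam the given relations immediately reach Vera, Lior, Priya.
From those, Zane, Tariq — 5 in total.
Nothing else is reachable below Sam; 5 in all.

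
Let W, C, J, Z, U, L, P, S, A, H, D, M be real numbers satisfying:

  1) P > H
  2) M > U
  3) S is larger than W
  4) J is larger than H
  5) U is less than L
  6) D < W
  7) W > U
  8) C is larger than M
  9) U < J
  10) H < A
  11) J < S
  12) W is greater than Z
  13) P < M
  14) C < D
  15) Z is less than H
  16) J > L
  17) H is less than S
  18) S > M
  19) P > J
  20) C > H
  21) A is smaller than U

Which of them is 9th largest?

U

Piecing the relations together gives one ordering: Z < H < A < U < L < J < P < M < C < D < W < S.
The 9th largest is U.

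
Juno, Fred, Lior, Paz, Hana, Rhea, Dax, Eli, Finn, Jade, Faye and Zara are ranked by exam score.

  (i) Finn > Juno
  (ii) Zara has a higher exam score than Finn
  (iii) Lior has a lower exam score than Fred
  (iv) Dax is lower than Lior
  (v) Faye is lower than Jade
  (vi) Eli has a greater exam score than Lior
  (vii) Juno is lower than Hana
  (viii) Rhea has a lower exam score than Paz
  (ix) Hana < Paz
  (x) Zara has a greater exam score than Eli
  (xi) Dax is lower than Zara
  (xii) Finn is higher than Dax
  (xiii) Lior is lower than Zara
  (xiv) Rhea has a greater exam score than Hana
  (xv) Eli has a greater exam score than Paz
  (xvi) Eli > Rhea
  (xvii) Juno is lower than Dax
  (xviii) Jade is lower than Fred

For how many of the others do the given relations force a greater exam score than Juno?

9

Directly above Juno: Hana, Dax, Finn.
One step further: Rhea, Lior, Paz, Zara (7 so far).
One step further: Fred, Eli (9 so far).
No other element is forced above Juno by the given relations, so the count is 9.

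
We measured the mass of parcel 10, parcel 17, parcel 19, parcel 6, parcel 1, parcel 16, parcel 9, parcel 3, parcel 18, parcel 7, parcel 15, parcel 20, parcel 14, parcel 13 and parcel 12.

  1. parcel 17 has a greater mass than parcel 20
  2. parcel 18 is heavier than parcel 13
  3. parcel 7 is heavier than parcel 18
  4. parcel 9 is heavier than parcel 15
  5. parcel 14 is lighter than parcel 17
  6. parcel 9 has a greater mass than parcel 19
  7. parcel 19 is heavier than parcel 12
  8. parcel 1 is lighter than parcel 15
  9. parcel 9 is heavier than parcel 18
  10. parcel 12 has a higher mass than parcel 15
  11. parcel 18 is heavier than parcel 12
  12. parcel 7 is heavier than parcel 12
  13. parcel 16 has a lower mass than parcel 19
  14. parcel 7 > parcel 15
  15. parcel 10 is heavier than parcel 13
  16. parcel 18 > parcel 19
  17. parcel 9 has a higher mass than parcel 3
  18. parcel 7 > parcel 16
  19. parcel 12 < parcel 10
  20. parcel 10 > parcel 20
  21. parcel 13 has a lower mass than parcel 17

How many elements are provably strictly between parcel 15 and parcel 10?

The relations place parcel 15 below parcel 10. An element lies strictly between them when it is forced above parcel 15 and also forced below parcel 10.
Above parcel 15: {parcel 12, parcel 19, parcel 18, parcel 9, parcel 7}. Below parcel 10: {parcel 1, parcel 12, parcel 20, parcel 13}.
Intersection: {parcel 12} — 1.

1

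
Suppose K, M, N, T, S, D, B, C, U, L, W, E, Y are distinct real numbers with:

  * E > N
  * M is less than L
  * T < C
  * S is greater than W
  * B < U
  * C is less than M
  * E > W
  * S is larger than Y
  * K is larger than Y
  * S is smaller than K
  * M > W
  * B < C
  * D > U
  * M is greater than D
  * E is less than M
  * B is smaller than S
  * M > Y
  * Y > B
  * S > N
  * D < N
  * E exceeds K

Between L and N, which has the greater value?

L

N < S < K < E < M < L, by transitivity through S, K, E, M.
So N < L; L is the larger of the two.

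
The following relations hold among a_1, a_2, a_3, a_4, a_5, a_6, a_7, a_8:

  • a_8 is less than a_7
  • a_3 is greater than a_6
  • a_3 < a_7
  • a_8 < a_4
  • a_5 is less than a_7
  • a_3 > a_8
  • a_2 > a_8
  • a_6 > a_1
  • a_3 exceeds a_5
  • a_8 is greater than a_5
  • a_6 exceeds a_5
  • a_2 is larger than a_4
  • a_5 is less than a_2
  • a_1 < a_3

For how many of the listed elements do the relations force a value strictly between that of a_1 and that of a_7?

2

The relations place a_1 below a_7. An element lies strictly between them when it is forced above a_1 and also forced below a_7.
Above a_1: {a_6, a_3}. Below a_7: {a_5, a_8, a_6, a_3}.
Intersection: {a_6, a_3} — 2.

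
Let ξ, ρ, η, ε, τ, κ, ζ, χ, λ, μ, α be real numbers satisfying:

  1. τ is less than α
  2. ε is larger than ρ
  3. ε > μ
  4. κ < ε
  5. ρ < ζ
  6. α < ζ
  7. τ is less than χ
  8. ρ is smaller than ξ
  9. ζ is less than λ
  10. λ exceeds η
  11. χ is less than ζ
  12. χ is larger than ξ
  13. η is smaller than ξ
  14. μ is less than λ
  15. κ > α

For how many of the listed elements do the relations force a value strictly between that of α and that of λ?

1

The relations place α below λ. An element lies strictly between them when it is forced above α and also forced below λ.
Above α: {κ, ε, ζ}. Below λ: {ρ, μ, τ, η, ξ, χ, ζ}.
Intersection: {ζ} — 1.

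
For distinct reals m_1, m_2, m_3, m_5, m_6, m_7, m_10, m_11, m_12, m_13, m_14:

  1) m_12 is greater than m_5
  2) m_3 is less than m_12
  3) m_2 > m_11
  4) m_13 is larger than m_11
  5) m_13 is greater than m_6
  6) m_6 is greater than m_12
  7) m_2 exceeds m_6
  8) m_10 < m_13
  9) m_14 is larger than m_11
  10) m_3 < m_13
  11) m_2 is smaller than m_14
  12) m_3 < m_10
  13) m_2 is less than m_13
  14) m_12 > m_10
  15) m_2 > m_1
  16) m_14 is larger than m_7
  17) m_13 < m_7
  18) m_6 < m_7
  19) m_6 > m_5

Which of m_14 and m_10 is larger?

Chaining the given relations: m_10 < m_12 < m_6 < m_2 < m_13 < m_7 < m_14.
So m_10 < m_14; m_14 is the larger of the two.

m_14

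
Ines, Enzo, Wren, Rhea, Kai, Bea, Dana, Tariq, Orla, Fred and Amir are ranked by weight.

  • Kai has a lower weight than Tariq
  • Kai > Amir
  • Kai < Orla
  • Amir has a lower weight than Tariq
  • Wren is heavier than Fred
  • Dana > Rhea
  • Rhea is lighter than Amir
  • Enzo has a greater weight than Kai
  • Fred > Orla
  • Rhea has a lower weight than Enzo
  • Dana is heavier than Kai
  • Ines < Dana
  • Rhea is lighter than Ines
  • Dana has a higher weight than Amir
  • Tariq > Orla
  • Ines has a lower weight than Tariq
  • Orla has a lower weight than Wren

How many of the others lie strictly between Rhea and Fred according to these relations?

3

The relations place Rhea below Fred. An element lies strictly between them when it is forced above Rhea and also forced below Fred.
Above Rhea: {Ines, Amir, Kai, Orla, Tariq, Enzo, Wren, Dana}. Below Fred: {Amir, Kai, Orla}.
Intersection: {Amir, Kai, Orla} — 3.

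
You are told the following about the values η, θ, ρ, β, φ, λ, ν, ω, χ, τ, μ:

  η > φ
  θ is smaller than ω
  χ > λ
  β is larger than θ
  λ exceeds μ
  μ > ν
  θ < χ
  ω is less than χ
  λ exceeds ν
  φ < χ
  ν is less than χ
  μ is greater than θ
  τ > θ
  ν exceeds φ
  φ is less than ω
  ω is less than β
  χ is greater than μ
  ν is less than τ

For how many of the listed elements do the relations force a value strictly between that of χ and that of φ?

4

Chaining upward from φ reaches: η, ω, ν, β, μ, λ, τ.
Chaining downward from χ reaches: θ, ω, ν, μ, λ.
Strictly between φ and χ are those in both lists: ω, ν, μ, λ — 4 elements.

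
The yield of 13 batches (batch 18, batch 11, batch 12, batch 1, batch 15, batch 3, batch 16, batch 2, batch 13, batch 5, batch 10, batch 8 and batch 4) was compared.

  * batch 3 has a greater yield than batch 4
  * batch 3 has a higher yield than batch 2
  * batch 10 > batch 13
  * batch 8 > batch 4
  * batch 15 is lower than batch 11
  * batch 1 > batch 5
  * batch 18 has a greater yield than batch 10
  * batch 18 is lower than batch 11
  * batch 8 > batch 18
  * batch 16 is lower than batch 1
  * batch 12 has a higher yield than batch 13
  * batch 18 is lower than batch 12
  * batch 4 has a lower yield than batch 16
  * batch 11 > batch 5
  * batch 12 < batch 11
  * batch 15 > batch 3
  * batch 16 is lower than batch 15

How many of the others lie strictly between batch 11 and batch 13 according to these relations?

Chaining upward from batch 13 reaches: batch 10, batch 18, batch 8, batch 12.
Chaining downward from batch 11 reaches: batch 10, batch 18, batch 2, batch 4, batch 16, batch 5, batch 3, batch 15, batch 12.
Strictly between batch 13 and batch 11 are those in both lists: batch 10, batch 18, batch 12 — 3 elements.

3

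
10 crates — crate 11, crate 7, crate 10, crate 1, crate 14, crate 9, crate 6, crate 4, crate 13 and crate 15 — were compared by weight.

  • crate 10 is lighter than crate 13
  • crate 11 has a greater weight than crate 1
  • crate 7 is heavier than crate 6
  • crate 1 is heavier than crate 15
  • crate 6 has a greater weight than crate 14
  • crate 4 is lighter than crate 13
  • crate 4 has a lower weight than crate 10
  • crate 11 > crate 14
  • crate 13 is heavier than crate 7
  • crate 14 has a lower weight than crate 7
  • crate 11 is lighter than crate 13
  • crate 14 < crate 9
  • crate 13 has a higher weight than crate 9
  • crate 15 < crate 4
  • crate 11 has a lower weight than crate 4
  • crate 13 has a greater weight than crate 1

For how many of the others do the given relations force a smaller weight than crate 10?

5

Directly below crate 10: crate 4.
One step further: crate 15, crate 11 (3 so far).
One step further: crate 14, crate 1 (5 so far).
Nothing else is reachable below crate 10; 5 in all.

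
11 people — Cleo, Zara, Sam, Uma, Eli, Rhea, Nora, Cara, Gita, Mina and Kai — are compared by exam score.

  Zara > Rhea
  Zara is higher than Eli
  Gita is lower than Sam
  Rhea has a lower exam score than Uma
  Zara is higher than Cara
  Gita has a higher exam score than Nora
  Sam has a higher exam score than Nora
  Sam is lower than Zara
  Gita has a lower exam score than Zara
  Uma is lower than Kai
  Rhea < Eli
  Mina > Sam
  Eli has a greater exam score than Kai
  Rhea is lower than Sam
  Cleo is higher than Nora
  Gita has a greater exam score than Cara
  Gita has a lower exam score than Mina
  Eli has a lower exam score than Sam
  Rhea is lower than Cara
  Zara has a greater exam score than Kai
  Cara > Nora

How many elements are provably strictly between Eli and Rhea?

2

Chaining upward from Rhea reaches: Cara, Gita, Uma, Kai, Sam, Zara, Mina.
Chaining downward from Eli reaches: Uma, Kai.
Strictly between Rhea and Eli are those in both lists: Uma, Kai — 2 elements.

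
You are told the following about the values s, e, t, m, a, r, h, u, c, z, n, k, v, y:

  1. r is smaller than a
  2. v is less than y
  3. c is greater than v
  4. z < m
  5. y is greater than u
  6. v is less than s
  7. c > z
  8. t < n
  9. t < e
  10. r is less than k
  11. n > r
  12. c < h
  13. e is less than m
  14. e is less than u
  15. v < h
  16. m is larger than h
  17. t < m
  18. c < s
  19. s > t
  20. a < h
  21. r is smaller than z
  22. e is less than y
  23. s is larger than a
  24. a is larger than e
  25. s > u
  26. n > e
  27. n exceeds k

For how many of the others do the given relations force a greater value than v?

5

Directly above v: c, h, y, s.
One step further: m (5 so far).
No other element is forced above v by the given relations, so the count is 5.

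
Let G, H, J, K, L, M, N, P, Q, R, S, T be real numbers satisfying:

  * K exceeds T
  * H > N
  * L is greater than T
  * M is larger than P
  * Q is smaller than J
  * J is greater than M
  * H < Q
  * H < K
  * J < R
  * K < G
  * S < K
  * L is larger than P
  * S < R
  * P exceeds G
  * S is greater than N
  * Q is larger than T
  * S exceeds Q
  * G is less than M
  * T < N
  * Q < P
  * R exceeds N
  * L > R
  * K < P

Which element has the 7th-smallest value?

The consecutive relations fix a unique order: T < N < H < Q < S < K < G < P < M < J < R < L.
The 7th smallest is G.

G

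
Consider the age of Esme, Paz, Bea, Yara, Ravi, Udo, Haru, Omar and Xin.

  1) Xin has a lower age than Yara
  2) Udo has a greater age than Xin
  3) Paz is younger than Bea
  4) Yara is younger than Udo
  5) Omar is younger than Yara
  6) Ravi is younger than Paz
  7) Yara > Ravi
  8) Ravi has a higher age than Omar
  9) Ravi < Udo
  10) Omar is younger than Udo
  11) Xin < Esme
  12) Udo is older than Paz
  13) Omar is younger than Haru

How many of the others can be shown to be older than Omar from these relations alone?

6

From Omar the given relations immediately reach Haru, Ravi, Yara, Udo.
From those, Paz — 5 in total.
From those, Bea — 6 in total.
No other element is forced above Omar by the given relations, so the count is 6.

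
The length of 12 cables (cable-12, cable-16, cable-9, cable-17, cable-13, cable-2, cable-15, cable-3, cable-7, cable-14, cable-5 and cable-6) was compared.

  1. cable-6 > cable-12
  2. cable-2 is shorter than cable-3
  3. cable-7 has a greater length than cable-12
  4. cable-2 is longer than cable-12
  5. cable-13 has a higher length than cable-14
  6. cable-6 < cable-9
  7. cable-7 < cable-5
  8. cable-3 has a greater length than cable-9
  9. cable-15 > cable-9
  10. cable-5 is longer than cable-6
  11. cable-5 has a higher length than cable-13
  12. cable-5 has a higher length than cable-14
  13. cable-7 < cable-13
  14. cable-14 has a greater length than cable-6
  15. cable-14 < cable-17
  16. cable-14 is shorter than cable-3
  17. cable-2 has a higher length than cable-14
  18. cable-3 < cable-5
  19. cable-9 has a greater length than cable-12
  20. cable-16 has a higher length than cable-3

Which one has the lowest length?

cable-6 is not least since cable-12 < cable-6; cable-14 is not least since cable-6 < cable-14; cable-7 is not least since cable-12 < cable-7; cable-9 is not least since cable-12 < cable-9; cable-2 is not least since cable-12 < cable-2; cable-15 is not least since cable-9 < cable-15; cable-13 is not least since cable-7 < cable-13; cable-3 is not least since cable-14 < cable-3; cable-16 is not least since cable-3 < cable-16; cable-5 is not least since cable-7 < cable-5; cable-17 is not least since cable-14 < cable-17.
Only cable-12 has nothing below it, so cable-12 is the lowest length.

cable-12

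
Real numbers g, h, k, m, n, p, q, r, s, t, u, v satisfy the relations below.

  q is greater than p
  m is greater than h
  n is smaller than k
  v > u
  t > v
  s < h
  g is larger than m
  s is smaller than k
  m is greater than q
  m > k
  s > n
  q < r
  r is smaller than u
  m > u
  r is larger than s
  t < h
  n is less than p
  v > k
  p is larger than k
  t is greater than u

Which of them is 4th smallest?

p

Chaining the given pairs: n < s < k < p < q < r < u < v < t < h < m < g.
The 4th smallest is p.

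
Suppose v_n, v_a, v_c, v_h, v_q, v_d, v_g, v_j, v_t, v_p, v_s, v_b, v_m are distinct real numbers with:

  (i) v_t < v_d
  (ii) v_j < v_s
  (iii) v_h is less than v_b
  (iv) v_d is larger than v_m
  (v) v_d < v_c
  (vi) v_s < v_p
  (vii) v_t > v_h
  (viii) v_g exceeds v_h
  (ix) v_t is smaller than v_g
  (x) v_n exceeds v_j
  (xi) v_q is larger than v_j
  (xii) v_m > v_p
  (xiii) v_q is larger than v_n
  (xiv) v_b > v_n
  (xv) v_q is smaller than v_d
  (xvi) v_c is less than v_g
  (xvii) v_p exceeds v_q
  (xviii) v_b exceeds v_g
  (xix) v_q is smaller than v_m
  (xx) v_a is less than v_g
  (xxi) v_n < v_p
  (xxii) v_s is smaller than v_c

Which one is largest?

v_b

Chaining downward from v_b: directly below it, v_h, v_n, v_g; then v_j, v_a, v_t, v_c; then v_s, v_d; then v_q, v_m; then v_p.
That covers every other element, and nothing is given above v_b, so v_b is the largest.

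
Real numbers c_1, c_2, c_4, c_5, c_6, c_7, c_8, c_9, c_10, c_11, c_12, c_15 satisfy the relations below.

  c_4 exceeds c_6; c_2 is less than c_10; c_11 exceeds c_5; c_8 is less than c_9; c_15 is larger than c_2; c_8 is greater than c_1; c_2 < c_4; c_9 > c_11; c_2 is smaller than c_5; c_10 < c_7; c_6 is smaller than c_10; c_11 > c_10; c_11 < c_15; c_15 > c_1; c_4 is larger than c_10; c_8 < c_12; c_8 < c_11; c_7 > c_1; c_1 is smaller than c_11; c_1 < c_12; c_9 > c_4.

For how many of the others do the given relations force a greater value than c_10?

5

The elements the relations force above c_10 are c_7, c_4, c_11, c_15, c_9 — no chain reaches any other.
That is 5.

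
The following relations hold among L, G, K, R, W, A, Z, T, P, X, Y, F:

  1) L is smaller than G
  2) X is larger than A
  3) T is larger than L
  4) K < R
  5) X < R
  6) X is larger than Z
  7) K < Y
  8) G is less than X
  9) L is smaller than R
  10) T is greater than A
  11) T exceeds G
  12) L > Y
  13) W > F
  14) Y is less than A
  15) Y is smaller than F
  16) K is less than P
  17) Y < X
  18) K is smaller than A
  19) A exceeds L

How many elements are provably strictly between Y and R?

The relations place Y below R. An element lies strictly between them when it is forced above Y and also forced below R.
Above Y: {L, A, G, F, X, W, T}. Below R: {K, L, A, G, Z, X}.
Intersection: {L, A, G, X} — 4.

4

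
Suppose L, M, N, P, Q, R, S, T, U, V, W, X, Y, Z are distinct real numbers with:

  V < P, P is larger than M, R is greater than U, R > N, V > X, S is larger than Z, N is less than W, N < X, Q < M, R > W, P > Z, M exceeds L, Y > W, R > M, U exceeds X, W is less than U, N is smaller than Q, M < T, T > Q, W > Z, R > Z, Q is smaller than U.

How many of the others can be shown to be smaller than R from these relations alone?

8

Directly below R: Z, N, W, U, M.
One step further: L, X, Q (8 so far).
Nothing else is reachable below R; 8 in all.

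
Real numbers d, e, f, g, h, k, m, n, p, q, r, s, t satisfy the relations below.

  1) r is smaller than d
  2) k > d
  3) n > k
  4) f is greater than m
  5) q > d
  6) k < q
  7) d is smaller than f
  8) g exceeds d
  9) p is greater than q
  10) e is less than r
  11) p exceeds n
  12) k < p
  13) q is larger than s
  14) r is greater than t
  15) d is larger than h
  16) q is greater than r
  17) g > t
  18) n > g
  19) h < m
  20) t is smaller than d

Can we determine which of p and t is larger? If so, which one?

Following the relations from t: t < r < d < k < n < p.
So p is larger.

p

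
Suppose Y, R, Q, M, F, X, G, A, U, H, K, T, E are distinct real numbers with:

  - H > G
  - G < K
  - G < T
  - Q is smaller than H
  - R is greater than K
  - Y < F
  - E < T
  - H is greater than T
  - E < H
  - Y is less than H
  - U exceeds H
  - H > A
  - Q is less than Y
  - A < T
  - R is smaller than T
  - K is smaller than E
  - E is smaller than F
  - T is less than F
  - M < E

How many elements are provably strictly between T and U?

Chaining upward from T reaches: F, H.
Chaining downward from U reaches: A, Q, M, G, K, R, E, Y, H.
Strictly between T and U are those in both lists: H — 1 element.

1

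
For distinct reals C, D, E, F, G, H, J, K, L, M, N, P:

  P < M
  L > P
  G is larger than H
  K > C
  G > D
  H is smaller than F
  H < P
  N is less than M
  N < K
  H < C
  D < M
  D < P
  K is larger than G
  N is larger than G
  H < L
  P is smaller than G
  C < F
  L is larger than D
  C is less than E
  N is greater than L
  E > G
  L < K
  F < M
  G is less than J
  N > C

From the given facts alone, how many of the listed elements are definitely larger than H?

Directly above H: P, G, C, F, L.
One step further: N, E, J, K, M (10 so far).
No other element is forced above H by the given relations, so the count is 10.

10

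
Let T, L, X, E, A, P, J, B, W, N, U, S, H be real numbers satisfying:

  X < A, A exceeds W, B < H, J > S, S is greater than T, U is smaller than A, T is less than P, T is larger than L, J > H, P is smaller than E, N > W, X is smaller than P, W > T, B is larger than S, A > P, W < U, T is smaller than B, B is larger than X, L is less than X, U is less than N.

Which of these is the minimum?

T is not least since L < T; X is not least since L < X; W is not least since T < W; U is not least since W < U; P is not least since X < P; N is not least since U < N; S is not least since T < S; B is not least since X < B; H is not least since B < H; A is not least since W < A; E is not least since P < E; J is not least since S < J.
Only L has nothing below it, so L is the minimum.

L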